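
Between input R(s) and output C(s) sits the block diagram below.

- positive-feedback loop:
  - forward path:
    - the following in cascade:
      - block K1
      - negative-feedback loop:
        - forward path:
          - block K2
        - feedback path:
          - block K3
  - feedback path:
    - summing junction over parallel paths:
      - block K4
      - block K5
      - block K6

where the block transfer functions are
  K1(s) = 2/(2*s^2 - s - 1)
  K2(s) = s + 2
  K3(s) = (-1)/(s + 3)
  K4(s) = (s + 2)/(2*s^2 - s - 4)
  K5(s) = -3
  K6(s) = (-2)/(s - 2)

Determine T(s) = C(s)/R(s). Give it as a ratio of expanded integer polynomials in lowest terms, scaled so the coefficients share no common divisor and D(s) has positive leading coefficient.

First reduce the diagram to T(s).

[1] close the feedback loop around K2, K3 = s^2 + 5*s + 6
[2] combine K1, [K2/(1+K2*K3)] in series = (2*s^2 + 10*s + 12)/(2*s^2 - s - 1)
[3] sum the parallel branches K4, K5, K6 = (-6*s^3 + 12*s^2 + 8*s - 20)/(2*s^3 - 5*s^2 - 2*s + 8)
[4] collapse the loop ((K1*[K2/(1+K2*K3)]) forward, (K4+K5+K6) return): this yields T(s), and no further normalization is needed

Answer: (4*s^5 + 10*s^4 - 30*s^3 - 64*s^2 + 56*s + 96)/(16*s^5 + 24*s^4 - 65*s^3 - 161*s^2 + 98*s + 232)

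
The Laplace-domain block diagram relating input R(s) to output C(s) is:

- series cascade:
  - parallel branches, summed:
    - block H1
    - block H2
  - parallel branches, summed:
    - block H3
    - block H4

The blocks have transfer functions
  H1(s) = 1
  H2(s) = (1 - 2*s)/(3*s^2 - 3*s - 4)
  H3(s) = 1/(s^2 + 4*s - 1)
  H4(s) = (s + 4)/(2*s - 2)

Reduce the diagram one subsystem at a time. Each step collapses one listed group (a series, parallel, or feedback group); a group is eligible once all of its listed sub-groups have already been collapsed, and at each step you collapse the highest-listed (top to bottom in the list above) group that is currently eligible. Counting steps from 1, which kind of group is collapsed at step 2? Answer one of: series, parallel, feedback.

[1] sum the parallel branches H1, H2
[2] add H3, H4 (parallel)
[3] series reduction of (H1+H2), (H3+H4)
Step 2 collapses a parallel group.

Therefore the answer is parallel.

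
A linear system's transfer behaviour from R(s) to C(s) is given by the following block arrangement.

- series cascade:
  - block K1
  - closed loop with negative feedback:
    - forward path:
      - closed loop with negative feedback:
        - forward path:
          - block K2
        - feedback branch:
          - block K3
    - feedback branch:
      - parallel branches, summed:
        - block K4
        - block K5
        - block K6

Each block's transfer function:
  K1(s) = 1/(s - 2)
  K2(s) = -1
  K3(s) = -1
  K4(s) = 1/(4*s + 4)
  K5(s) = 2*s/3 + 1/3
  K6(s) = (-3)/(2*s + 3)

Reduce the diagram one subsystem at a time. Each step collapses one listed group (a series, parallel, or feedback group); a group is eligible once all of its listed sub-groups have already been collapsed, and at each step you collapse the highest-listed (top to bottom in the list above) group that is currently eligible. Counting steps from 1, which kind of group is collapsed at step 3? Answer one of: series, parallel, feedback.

Answer: feedback

Working:
1. apply the feedback formula to K2, K3
2. reduce the parallel group K4, K5, K6
3. close the feedback loop around [K2/(1+K2*K3)], (K4+K5+K6)
4. reduce the series chain K1, [[K2/(1+K2*K3)]/(1+[K2/(1+K2*K3)]*(K4+K5+K6))]
The group at step 3 is a feedback group.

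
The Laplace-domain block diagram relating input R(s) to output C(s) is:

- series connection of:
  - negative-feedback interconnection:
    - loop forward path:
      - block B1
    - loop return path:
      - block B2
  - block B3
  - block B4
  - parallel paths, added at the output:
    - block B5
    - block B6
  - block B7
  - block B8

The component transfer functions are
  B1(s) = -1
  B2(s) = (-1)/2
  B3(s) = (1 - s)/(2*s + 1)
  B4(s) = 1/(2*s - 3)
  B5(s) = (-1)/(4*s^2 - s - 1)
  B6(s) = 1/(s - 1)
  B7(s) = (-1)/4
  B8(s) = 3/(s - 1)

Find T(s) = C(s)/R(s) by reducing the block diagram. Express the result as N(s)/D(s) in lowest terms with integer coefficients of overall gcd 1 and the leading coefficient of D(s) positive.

Step 1: collapse the loop (B1 forward, B2 return): (-2)/3
Step 2: combine B5, B6 in parallel: (4*s^2 - 2*s)/(4*s^3 - 5*s^2 + 1)
Step 3: multiply [B1/(1+B1*B2)], B3, B4, (B5+B6), B7, B8 (series), giving the overall T(s)

Hence the answer: (-2*s^2 + s)/(16*s^5 - 36*s^4 + 8*s^3 + 19*s^2 - 4*s - 3)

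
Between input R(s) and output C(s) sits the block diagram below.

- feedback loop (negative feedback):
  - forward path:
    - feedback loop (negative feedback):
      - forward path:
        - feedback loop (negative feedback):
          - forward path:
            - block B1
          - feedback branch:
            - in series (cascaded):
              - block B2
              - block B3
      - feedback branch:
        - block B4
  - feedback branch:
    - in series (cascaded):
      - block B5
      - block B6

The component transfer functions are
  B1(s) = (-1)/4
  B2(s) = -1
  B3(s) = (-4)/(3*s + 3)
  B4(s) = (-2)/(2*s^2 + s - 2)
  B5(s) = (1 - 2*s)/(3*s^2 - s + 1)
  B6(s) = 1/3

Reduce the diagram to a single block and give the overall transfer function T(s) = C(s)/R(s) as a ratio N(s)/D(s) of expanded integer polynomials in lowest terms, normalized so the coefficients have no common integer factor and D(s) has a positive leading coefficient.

Step 1: multiply B2, B3 (series) = 4/(3*s + 3)
Step 2: feedback reduction of B1, (B2*B3) = (-3*s - 3)/(12*s + 8)
Step 3: apply the feedback formula to [B1/(1+B1*(B2*B3))], B4 = (-6*s^3 - 9*s^2 + 3*s + 6)/(24*s^3 + 28*s^2 - 10*s - 10)
Step 4: series reduction of B5, B6 = (1 - 2*s)/(9*s^2 - 3*s + 3)
Step 5: apply the feedback formula to [[B1/(1+B1*(B2*B3))]/(1+[B1/(1+B1*(B2*B3))]*B4)], (B5*B6); the result is T(s) itself (integer coefficients, no common factor, positive leading denominator coefficient)

Hence the answer: (-18*s^5 - 21*s^4 + 12*s^3 + 6*s^2 - 3*s + 6)/(72*s^5 + 64*s^4 - 30*s^3 + 3*s^2 - 3*s - 8)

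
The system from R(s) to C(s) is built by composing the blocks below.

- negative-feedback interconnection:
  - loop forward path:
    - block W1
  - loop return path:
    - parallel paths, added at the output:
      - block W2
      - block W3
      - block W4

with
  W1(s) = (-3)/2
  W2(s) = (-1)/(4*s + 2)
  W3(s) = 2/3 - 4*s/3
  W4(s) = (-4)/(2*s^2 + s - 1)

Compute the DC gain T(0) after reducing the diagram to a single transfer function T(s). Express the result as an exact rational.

The answer is 2/7.

Reasoning:
1. sum the parallel branches W2, W3, W4, giving (-32*s^4 - 16*s^3 + 18*s^2 - 47*s - 25)/(24*s^3 + 24*s^2 - 6*s - 6)
2. collapse the loop (W1 forward, (W2+W3+W4) return), giving (-24*s^3 - 24*s^2 + 6*s + 6)/(32*s^4 + 32*s^3 - 2*s^2 + 43*s + 21)
The step-2 result is T(s). Setting s = 0: T(0) = 6/21 = 2/7.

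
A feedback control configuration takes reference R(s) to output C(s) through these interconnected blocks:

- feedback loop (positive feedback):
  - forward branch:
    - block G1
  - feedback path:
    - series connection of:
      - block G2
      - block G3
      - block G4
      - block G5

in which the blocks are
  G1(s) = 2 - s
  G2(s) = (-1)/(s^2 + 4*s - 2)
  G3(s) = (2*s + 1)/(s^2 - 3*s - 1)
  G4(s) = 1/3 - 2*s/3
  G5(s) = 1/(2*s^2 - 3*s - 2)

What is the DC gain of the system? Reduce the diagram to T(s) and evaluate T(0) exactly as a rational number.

[1] combine G2, G3, G4, G5 in series, giving (2*s - 1)/(3*s^5 - 3*s^4 - 51*s^3 + 96*s^2 - 6*s - 12)
[2] close the feedback loop around G1, (G2*G3*G4*G5), giving (-3*s^5 + 3*s^4 + 51*s^3 - 96*s^2 + 6*s + 12)/(3*s^4 + 3*s^3 - 45*s^2 + 8*s + 5)
DC gain: substitute s = 0 into T(s) from step 2: T(0) = 12/5.

Therefore the answer is 12/5.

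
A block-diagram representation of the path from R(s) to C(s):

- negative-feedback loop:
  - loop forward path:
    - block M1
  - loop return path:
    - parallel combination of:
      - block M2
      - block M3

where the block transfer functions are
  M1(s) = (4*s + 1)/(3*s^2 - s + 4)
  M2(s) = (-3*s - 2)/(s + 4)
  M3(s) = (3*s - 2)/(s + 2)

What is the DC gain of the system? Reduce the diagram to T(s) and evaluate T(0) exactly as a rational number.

Step 1. sum the parallel branches M2, M3; result (2*s - 12)/(s^2 + 6*s + 8)
Step 2. collapse the loop (M1 forward, (M2+M3) return); result (4*s^3 + 25*s^2 + 38*s + 8)/(3*s^4 + 17*s^3 + 30*s^2 - 30*s + 20)
Evaluating the step-2 result (the overall T(s)) at s = 0 gives T(0) = 8/20 = 2/5.

Therefore the answer is 2/5.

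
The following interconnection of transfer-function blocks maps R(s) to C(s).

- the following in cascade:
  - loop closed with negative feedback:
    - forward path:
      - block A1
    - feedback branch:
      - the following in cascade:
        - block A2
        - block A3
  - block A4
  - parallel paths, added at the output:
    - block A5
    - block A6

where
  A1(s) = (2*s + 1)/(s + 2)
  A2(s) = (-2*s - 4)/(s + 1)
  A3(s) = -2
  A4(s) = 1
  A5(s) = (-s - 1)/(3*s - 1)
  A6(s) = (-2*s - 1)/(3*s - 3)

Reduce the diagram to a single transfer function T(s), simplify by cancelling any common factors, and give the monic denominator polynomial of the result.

Step 1: cascade A2, A3 gives (4*s + 8)/(s + 1)
Step 2: collapse the loop (A1 forward, (A2*A3) return) gives (2*s^2 + 3*s + 1)/(9*s^2 + 23*s + 10)
Step 3: reduce the parallel group A5, A6 gives (-9*s^2 - s + 4)/(9*s^2 - 12*s + 3)
Step 4: combine [A1/(1+A1*(A2*A3))], A4, (A5+A6) in series gives (-18*s^4 - 29*s^3 - 4*s^2 + 11*s + 4)/(81*s^4 + 99*s^3 - 159*s^2 - 51*s + 30)
The result of step 4 is T(s) in lowest terms. Its denominator has leading coefficient 81; dividing the denominator through by 81 makes it monic.

Therefore the answer is s^4 + 11*s^3/9 - 53*s^2/27 - 17*s/27 + 10/27.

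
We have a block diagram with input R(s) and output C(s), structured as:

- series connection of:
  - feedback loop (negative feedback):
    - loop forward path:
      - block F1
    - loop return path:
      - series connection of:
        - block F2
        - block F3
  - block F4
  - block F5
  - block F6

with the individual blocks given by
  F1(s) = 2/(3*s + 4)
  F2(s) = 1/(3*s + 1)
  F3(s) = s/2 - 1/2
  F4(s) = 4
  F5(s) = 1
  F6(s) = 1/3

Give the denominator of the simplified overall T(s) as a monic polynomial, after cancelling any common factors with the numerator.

The answer is s^2 + 16*s/9 + 1/3.

Reasoning:
Step 1: cascade F2, F3 = (s - 1)/(6*s + 2)
Step 2: feedback reduction of F1, (F2*F3) = (6*s + 2)/(9*s^2 + 16*s + 3)
Step 3: series reduction of [F1/(1+F1*(F2*F3))], F4, F5, F6 = (24*s + 8)/(27*s^2 + 48*s + 9)
No further cancellation is possible in the step-3 result, so that is T(s). Its denominator becomes monic after dividing by the leading coefficient 27.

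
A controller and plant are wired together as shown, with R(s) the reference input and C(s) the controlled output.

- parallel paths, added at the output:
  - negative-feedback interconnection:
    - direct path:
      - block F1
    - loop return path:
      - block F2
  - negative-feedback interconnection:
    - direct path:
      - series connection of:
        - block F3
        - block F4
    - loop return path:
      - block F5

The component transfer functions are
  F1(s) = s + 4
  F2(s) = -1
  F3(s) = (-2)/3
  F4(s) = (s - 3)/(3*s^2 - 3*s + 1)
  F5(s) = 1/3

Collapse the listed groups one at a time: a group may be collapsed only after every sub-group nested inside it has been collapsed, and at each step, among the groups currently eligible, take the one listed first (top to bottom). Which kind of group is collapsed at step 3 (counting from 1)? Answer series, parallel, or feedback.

Step 1: feedback reduction of F1, F2
Step 2: multiply F3, F4 (series)
Step 3: collapse the loop ((F3*F4) forward, F5 return)
Step 4: sum the parallel branches [F1/(1+F1*F2)], [(F3*F4)/(1+(F3*F4)*F5)]
At step 3 the group reduced is feedback.

Therefore the answer is feedback.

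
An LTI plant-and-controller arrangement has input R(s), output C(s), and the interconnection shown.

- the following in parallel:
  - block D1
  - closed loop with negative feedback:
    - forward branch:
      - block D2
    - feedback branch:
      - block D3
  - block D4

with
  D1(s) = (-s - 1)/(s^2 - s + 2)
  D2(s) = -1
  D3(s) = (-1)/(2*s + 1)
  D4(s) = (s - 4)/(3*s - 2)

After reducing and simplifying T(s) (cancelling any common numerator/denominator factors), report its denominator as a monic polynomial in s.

Answer: s^4 - 2*s^3/3 + s^2 + 4*s/3 - 4/3

Working:
[1] collapse the loop (D2 forward, D3 return) -> (-2*s - 1)/(2*s + 2)
[2] combine D1, [D2/(1+D2*D3)], D4 in parallel -> (-4*s^4 - 7*s^3 - 17*s^2 - 2*s - 8)/(6*s^4 - 4*s^3 + 6*s^2 + 8*s - 8)
Step 2 gives the fully reduced T(s), with no common factor left to cancel. The denominator's leading coefficient is 6, so divide each of its coefficients by 6 to get the monic form.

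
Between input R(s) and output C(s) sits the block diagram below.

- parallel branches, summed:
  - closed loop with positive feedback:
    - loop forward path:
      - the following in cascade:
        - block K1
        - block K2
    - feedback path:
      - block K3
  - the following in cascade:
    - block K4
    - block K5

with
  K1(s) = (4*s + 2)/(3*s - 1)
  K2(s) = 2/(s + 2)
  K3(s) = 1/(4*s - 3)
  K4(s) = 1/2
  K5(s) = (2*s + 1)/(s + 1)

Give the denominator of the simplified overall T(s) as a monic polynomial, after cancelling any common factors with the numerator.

Step 1: cascade K1, K2; result (8*s + 4)/(3*s^2 + 5*s - 2)
Step 2: close the feedback loop around (K1*K2), K3; result (32*s^2 - 8*s - 12)/(12*s^3 + 11*s^2 - 31*s + 2)
Step 3: reduce the series chain K4, K5; result (2*s + 1)/(2*s + 2)
Step 4: add [(K1*K2)/(1-(K1*K2)*K3)], (K4*K5) (parallel); result (24*s^4 + 98*s^3 - 3*s^2 - 67*s - 22)/(24*s^4 + 46*s^3 - 40*s^2 - 58*s + 4)
The result of step 4 is T(s) in lowest terms. Its denominator has leading coefficient 24; dividing the denominator through by 24 makes it monic.

Therefore the answer is s^4 + 23*s^3/12 - 5*s^2/3 - 29*s/12 + 1/6.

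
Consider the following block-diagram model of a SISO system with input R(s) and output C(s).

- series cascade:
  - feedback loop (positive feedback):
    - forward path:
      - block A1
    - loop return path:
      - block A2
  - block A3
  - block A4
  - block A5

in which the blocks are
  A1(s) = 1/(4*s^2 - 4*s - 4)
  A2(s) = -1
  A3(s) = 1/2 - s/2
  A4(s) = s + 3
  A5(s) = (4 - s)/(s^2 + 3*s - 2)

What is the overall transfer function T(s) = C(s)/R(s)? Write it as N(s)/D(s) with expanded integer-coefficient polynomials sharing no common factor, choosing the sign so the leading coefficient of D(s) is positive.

The answer is (s^3 - 2*s^2 - 11*s + 12)/(8*s^4 + 16*s^3 - 46*s^2 - 2*s + 12).

Reasoning:
1. apply the feedback formula to A1, A2 = 1/(4*s^2 - 4*s - 3)
2. series reduction of [A1/(1-A1*A2)], A3, A4, A5, which is the overall transfer function T(s) = C(s)/R(s) in lowest terms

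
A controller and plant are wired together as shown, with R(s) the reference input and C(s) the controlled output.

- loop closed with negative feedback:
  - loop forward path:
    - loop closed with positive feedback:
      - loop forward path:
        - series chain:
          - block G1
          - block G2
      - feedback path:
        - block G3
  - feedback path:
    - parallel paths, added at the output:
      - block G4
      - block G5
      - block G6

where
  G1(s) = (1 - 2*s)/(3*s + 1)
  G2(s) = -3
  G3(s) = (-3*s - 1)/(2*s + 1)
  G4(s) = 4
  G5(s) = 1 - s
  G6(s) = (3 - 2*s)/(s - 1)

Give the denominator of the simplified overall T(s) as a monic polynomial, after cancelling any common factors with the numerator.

Step 1 - combine G1, G2 in series, giving (6*s - 3)/(3*s + 1)
Step 2 - reduce the feedback loop with forward (G1*G2) and return G3, giving (12*s^2 - 3)/(24*s^2 + 2*s - 2)
Step 3 - combine G4, G5, G6 in parallel, giving (-s^2 + 4*s - 2)/(s - 1)
Step 4 - feedback reduction of [(G1*G2)/(1-(G1*G2)*G3)], (G4+G5+G6), giving (-12*s^3 + 12*s^2 + 3*s - 3)/(12*s^4 - 72*s^3 + 43*s^2 + 16*s - 8)
Step 4 gives the fully reduced T(s), with no common factor left to cancel. The denominator's leading coefficient is 12, so divide each of its coefficients by 12 to get the monic form.

Hence the answer: s^4 - 6*s^3 + 43*s^2/12 + 4*s/3 - 2/3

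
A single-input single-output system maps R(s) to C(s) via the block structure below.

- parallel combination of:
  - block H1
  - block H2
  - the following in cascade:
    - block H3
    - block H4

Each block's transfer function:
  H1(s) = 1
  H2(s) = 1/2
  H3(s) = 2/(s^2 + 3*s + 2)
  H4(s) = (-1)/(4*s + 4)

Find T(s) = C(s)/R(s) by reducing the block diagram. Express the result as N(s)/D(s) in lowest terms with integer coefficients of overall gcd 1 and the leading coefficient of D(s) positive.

Step 1: reduce the series chain H3, H4 gives (-1)/(2*s^3 + 8*s^2 + 10*s + 4)
Step 2: add H1, H2, (H3*H4) (parallel) - this is the overall T(s), already in the required normalized form

Therefore the answer is (3*s^3 + 12*s^2 + 15*s + 5)/(2*s^3 + 8*s^2 + 10*s + 4).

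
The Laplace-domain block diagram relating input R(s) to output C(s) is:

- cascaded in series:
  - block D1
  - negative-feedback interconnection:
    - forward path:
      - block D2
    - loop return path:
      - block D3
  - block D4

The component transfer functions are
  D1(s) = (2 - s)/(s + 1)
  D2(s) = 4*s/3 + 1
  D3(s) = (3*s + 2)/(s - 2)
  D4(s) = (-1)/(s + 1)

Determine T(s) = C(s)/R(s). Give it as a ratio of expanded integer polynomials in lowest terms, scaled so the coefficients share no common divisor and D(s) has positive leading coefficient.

The answer is (4*s^3 - 13*s^2 + 4*s + 12)/(12*s^4 + 44*s^3 + 52*s^2 + 20*s).

Reasoning:
Step 1. collapse the loop (D2 forward, D3 return) gives (4*s^2 - 5*s - 6)/(12*s^2 + 20*s)
Step 2. combine D1, [D2/(1+D2*D3)], D4 in series, which is the overall transfer function T(s) = C(s)/R(s) in lowest terms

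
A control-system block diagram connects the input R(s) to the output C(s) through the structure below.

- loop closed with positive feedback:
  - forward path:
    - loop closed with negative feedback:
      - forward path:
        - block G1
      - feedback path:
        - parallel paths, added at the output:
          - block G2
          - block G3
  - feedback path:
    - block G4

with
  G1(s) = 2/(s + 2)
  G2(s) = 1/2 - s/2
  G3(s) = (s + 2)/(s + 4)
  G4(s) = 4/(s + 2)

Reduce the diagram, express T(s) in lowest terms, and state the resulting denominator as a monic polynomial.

(1) reduce the parallel group G2, G3 = (-s^2 - s + 8)/(2*s + 8)
(2) apply the feedback formula to G1, (G2+G3) = (2*s + 8)/(5*s + 16)
(3) feedback reduction of [G1/(1+G1*(G2+G3))], G4 = (2*s^2 + 12*s + 16)/(5*s^2 + 18*s)
No further cancellation is possible in the step-3 result, so that is T(s). Its denominator becomes monic after dividing by the leading coefficient 5.

Hence the answer: s^2 + 18*s/5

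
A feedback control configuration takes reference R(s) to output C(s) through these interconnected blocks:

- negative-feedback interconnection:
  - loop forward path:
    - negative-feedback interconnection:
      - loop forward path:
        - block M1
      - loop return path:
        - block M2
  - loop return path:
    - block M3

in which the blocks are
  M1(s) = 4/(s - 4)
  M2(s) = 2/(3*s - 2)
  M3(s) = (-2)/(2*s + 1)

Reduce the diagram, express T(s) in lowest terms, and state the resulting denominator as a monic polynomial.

Reducing step by step:

Step 1: collapse the loop (M1 forward, M2 return) = (12*s - 8)/(3*s^2 - 14*s + 16)
Step 2: feedback reduction of [M1/(1+M1*M2)], M3 = (24*s^2 - 4*s - 8)/(6*s^3 - 25*s^2 - 6*s + 32)
No further cancellation is possible in the step-2 result, so that is T(s). Its denominator becomes monic after dividing by the leading coefficient 6.

Answer: s^3 - 25*s^2/6 - s + 16/3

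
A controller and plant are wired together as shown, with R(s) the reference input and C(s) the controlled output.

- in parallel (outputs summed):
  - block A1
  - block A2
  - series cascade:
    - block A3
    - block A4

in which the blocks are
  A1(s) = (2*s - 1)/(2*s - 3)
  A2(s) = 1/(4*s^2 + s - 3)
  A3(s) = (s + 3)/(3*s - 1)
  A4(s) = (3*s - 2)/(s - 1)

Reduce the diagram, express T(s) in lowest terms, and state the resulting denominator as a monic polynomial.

Step 1. combine A3, A4 in series gives (3*s^2 + 7*s - 6)/(3*s^2 - 4*s + 1)
Step 2. parallel reduction of A1, A2, (A3*A4) gives (48*s^5 - 12*s^4 - 144*s^3 + 42*s^2 + 112*s - 54)/(24*s^5 - 62*s^4 + 21*s^3 + 53*s^2 - 45*s + 9)
The result of step 2 is T(s) in lowest terms. Its denominator has leading coefficient 24; dividing the denominator through by 24 makes it monic.

Therefore the answer is s^5 - 31*s^4/12 + 7*s^3/8 + 53*s^2/24 - 15*s/8 + 3/8.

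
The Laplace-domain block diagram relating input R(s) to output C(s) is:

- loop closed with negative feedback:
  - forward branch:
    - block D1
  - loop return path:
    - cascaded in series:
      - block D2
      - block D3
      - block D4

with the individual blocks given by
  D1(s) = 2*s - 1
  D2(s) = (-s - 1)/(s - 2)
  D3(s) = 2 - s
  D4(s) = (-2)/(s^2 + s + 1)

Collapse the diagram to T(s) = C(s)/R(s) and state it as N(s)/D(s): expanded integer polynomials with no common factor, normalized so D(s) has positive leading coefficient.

Step 1. reduce the series chain D2, D3, D4, giving (-2*s - 2)/(s^2 + s + 1)
Step 2. feedback reduction of D1, (D2*D3*D4): this yields T(s), and no further normalization is needed

Hence the answer: (-2*s^3 - s^2 - s + 1)/(3*s^2 + s - 3)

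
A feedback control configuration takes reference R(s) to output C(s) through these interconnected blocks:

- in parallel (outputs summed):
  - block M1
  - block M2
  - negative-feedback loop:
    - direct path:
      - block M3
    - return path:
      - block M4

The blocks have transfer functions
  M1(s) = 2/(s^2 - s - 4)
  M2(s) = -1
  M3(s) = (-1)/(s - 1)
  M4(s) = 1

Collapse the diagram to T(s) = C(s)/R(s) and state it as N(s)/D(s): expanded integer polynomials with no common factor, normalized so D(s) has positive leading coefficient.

The answer is (-s^3 + 2*s^2 + 5*s - 8)/(s^3 - 3*s^2 - 2*s + 8).

Reasoning:
(1) feedback reduction of M3, M4 gives (-1)/(s - 2)
(2) reduce the parallel group M1, M2, [M3/(1+M3*M4)]: this yields T(s), and no further normalization is needed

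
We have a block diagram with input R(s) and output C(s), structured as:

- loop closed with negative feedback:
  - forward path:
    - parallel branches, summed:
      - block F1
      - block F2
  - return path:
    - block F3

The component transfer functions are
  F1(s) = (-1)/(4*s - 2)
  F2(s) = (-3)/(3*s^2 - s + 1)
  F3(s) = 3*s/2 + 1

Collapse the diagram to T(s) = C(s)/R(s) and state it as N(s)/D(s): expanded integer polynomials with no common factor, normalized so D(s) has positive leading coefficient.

The answer is (-6*s^2 - 22*s + 10)/(15*s^3 - 59*s^2 + 5*s + 6).

Reasoning:
(1) combine F1, F2 in parallel -> (-3*s^2 - 11*s + 5)/(12*s^3 - 10*s^2 + 6*s - 2)
(2) collapse the loop ((F1+F2) forward, F3 return), giving the overall T(s)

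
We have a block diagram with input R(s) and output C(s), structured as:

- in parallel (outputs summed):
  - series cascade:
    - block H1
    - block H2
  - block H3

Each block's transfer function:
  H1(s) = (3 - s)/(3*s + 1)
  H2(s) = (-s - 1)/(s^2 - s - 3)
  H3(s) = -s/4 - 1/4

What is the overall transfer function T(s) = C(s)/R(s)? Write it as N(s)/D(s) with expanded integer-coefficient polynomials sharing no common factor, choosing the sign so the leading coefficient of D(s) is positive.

First reduce the diagram to T(s).

1. reduce the series chain H1, H2; result (s^2 - 2*s - 3)/(3*s^3 - 2*s^2 - 10*s - 3)
2. reduce the parallel group (H1*H2), H3 - this is the overall T(s), already in the required normalized form

Answer: (-3*s^4 - s^3 + 16*s^2 + 5*s - 9)/(12*s^3 - 8*s^2 - 40*s - 12)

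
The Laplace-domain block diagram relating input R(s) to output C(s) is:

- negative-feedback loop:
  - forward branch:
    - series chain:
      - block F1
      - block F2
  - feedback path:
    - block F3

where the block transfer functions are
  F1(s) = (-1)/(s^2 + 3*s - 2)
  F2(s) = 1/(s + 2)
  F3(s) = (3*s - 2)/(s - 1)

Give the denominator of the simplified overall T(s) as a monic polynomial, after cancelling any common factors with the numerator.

Reducing step by step:

[1] cascade F1, F2 = (-1)/(s^3 + 5*s^2 + 4*s - 4)
[2] collapse the loop ((F1*F2) forward, F3 return) = (1 - s)/(s^4 + 4*s^3 - s^2 - 11*s + 6)
The result of step 2 is T(s) in lowest terms. Its denominator already has leading coefficient 1, so it is monic as it stands.

Answer: s^4 + 4*s^3 - s^2 - 11*s + 6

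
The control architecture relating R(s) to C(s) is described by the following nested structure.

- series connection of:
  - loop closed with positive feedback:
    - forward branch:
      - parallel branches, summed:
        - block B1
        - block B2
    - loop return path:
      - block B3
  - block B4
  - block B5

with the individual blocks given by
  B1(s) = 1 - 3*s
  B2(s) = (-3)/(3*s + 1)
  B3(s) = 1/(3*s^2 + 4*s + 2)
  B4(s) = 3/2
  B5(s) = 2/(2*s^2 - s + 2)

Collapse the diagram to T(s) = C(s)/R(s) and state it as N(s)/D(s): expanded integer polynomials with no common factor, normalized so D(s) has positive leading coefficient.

Reducing step by step:

Step 1. reduce the parallel group B1, B2 -> (-9*s^2 - 2)/(3*s + 1)
Step 2. reduce the feedback loop with forward (B1+B2) and return B3 -> (-27*s^4 - 36*s^3 - 24*s^2 - 8*s - 4)/(9*s^3 + 24*s^2 + 10*s + 4)
Step 3. multiply [(B1+B2)/(1-(B1+B2)*B3)], B4, B5 (series), giving the overall T(s)

Answer: (-81*s^4 - 108*s^3 - 72*s^2 - 24*s - 12)/(18*s^5 + 39*s^4 + 14*s^3 + 46*s^2 + 16*s + 8)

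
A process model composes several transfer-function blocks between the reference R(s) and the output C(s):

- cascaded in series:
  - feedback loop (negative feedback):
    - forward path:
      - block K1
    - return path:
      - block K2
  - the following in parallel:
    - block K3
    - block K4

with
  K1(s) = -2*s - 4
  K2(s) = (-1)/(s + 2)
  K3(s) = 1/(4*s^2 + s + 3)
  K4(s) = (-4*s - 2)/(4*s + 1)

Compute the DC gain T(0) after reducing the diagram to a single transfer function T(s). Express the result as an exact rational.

The answer is 20/9.

Reasoning:
1. reduce the feedback loop with forward K1 and return K2 -> -2*s/3 - 4/3
2. add K3, K4 (parallel) -> (-16*s^3 - 12*s^2 - 10*s - 5)/(16*s^3 + 8*s^2 + 13*s + 3)
3. reduce the series chain [K1/(1+K1*K2)], (K3+K4) -> (32*s^4 + 88*s^3 + 68*s^2 + 50*s + 20)/(48*s^3 + 24*s^2 + 39*s + 9)
DC gain: substitute s = 0 into T(s) from step 3: T(0) = 20/9.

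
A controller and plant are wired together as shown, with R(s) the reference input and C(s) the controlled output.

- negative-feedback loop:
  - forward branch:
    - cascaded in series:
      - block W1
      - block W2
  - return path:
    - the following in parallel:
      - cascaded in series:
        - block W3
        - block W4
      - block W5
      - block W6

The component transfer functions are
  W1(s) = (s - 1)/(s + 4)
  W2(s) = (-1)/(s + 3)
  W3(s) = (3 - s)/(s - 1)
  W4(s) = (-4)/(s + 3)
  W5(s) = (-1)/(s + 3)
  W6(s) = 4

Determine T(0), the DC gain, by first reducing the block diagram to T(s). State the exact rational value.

Step 1. reduce the series chain W1, W2 -> (1 - s)/(s^2 + 7*s + 12)
Step 2. combine W3, W4 in series -> (4*s - 12)/(s^2 + 2*s - 3)
Step 3. combine (W3*W4), W5, W6 in parallel -> (4*s^2 + 11*s - 23)/(s^2 + 2*s - 3)
Step 4. reduce the feedback loop with forward (W1*W2) and return ((W3*W4)+W5+W6) -> (-s^2 - 2*s + 3)/(s^3 + 6*s^2 + 22*s + 59)
DC gain: substitute s = 0 into T(s) from step 4: T(0) = 3/59.

Therefore the answer is 3/59.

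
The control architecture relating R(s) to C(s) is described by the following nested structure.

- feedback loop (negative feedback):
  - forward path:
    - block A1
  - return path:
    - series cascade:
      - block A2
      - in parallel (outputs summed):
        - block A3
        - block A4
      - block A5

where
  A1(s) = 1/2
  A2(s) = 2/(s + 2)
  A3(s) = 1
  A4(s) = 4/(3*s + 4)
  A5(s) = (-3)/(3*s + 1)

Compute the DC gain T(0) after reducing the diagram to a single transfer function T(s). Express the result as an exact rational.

Answer: -1/4

Working:
Step 1: combine A3, A4 in parallel = (3*s + 8)/(3*s + 4)
Step 2: multiply A2, (A3+A4), A5 (series) = (-18*s - 48)/(9*s^3 + 33*s^2 + 34*s + 8)
Step 3: collapse the loop (A1 forward, (A2*(A3+A4)*A5) return) = (9*s^3 + 33*s^2 + 34*s + 8)/(18*s^3 + 66*s^2 + 50*s - 32)
Step 3 gives the overall T(s). Then T(0) = 8/(-32) = -1/4.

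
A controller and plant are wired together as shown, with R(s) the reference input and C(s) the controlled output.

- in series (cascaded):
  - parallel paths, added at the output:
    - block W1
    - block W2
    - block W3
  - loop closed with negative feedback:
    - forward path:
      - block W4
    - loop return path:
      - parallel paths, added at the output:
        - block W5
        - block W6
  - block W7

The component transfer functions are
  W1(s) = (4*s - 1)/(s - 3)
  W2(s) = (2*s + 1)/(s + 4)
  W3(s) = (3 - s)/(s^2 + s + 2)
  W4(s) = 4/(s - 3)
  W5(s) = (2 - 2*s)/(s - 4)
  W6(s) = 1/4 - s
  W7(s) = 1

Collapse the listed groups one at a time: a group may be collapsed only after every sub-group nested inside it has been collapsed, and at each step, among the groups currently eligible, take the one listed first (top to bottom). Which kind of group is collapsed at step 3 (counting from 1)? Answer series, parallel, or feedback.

Step 1 - reduce the parallel group W1, W2, W3
Step 2 - combine W5, W6 in parallel
Step 3 - feedback reduction of W4, (W5+W6)
Step 4 - series reduction of (W1+W2+W3), [W4/(1+W4*(W5+W6))], W7
So the answer for step 3 is feedback.

Answer: feedback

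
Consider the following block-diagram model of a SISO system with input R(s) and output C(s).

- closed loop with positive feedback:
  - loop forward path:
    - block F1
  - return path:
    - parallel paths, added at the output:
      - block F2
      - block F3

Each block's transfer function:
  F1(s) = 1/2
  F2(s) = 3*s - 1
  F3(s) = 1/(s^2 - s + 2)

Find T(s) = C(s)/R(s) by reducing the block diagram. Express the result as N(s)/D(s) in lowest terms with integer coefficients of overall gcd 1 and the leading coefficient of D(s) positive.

(1) add F2, F3 (parallel): (3*s^3 - 4*s^2 + 7*s - 1)/(s^2 - s + 2)
(2) feedback reduction of F1, (F2+F3): this yields T(s), and no further normalization is needed

Hence the answer: (-s^2 + s - 2)/(3*s^3 - 6*s^2 + 9*s - 5)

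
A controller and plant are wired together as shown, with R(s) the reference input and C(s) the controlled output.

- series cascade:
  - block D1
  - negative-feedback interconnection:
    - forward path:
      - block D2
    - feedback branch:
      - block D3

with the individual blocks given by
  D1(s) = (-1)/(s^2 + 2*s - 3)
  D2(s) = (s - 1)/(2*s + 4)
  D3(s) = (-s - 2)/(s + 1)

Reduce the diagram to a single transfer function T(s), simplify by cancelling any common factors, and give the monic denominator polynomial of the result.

First reduce the diagram to T(s).

Step 1. close the feedback loop around D2, D3 = (s^2 - 1)/(s^2 + 5*s + 6)
Step 2. combine D1, [D2/(1+D2*D3)] in series = (-s - 1)/(s^3 + 8*s^2 + 21*s + 18)
T(s) is the step-2 result (common factors already cancelled). Leading coefficient of the denominator: 1, so no rescaling is needed.

Answer: s^3 + 8*s^2 + 21*s + 18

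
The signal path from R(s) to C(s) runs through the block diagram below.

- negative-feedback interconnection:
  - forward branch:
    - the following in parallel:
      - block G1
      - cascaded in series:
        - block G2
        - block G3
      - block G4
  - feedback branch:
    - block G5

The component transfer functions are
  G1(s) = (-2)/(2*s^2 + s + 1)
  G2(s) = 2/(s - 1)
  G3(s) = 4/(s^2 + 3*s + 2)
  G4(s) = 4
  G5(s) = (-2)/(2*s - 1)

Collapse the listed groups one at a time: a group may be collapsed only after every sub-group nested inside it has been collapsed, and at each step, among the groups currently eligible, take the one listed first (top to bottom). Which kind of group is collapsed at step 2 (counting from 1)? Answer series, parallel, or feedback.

Reducing step by step:

Step 1 - combine G2, G3 in series
Step 2 - combine G1, (G2*G3), G4 in parallel
Step 3 - close the feedback loop around (G1+(G2*G3)+G4), G5
Step 2: parallel.

Answer: parallel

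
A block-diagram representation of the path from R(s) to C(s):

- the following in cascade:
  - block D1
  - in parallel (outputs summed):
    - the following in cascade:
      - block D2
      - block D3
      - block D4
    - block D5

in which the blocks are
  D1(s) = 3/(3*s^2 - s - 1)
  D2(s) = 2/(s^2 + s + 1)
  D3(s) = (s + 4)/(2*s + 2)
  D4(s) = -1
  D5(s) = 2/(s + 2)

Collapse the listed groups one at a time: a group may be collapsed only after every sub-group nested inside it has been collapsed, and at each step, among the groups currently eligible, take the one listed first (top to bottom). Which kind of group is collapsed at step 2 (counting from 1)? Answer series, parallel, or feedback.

The answer is parallel.

Reasoning:
Step 1 - multiply D2, D3, D4 (series)
Step 2 - sum the parallel branches (D2*D3*D4), D5
Step 3 - series reduction of D1, ((D2*D3*D4)+D5)
The group at step 2 is a parallel group.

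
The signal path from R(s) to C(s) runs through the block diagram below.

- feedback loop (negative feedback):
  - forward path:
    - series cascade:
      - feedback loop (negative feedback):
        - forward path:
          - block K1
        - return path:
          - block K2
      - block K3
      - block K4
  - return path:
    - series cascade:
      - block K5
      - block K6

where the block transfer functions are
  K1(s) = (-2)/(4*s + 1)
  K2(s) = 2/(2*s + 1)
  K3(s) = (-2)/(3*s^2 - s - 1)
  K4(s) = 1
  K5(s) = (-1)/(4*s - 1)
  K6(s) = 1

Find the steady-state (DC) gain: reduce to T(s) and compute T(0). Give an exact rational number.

Step 1 - reduce the feedback loop with forward K1 and return K2: (-4*s - 2)/(8*s^2 + 6*s - 3)
Step 2 - cascade [K1/(1+K1*K2)], K3, K4: (8*s + 4)/(24*s^4 + 10*s^3 - 23*s^2 - 3*s + 3)
Step 3 - cascade K5, K6: (-1)/(4*s - 1)
Step 4 - collapse the loop (([K1/(1+K1*K2)]*K3*K4) forward, (K5*K6) return): (32*s^2 + 8*s - 4)/(96*s^5 + 16*s^4 - 102*s^3 + 11*s^2 + 7*s - 7)
Evaluating the step-4 result (the overall T(s)) at s = 0 gives T(0) = -4/(-7) = 4/7.

Therefore the answer is 4/7.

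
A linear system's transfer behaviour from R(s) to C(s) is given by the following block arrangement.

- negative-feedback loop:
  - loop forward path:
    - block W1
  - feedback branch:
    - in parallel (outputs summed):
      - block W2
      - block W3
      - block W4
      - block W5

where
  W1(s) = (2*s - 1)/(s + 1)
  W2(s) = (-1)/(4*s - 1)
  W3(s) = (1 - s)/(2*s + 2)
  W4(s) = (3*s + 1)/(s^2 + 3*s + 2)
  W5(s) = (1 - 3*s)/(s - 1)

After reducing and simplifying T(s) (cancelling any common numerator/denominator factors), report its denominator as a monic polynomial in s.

First reduce the diagram to T(s).

[1] reduce the parallel group W2, W3, W4, W5: (-28*s^4 - 35*s^3 - 22*s^2 + 9*s + 4)/(8*s^4 + 14*s^3 - 12*s^2 - 14*s + 4)
[2] apply the feedback formula to W1, (W2+W3+W4+W5): (-16*s^5 - 20*s^4 + 38*s^3 + 16*s^2 - 22*s + 4)/(48*s^5 + 20*s^4 + 7*s^3 - 14*s^2 + 11*s)
That last expression is T(s), already simplified. Scaling its denominator by 1/48 (the reciprocal of the leading coefficient) yields the monic denominator.

Answer: s^5 + 5*s^4/12 + 7*s^3/48 - 7*s^2/24 + 11*s/48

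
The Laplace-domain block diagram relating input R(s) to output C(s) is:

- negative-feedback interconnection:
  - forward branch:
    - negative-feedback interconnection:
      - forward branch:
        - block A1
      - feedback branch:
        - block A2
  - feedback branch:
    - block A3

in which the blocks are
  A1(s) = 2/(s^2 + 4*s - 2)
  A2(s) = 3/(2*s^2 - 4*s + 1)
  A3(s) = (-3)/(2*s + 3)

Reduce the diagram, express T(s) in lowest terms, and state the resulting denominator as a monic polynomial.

The answer is s^5 + 7*s^4/2 - 13*s^3/2 - 45*s^2/4 + 17*s + 3/2.

Reasoning:
Step 1. apply the feedback formula to A1, A2; result (4*s^2 - 8*s + 2)/(2*s^4 + 4*s^3 - 19*s^2 + 12*s + 4)
Step 2. feedback reduction of [A1/(1+A1*A2)], A3; result (8*s^3 - 4*s^2 - 20*s + 6)/(4*s^5 + 14*s^4 - 26*s^3 - 45*s^2 + 68*s + 6)
No further cancellation is possible in the step-2 result, so that is T(s). Its denominator becomes monic after dividing by the leading coefficient 4.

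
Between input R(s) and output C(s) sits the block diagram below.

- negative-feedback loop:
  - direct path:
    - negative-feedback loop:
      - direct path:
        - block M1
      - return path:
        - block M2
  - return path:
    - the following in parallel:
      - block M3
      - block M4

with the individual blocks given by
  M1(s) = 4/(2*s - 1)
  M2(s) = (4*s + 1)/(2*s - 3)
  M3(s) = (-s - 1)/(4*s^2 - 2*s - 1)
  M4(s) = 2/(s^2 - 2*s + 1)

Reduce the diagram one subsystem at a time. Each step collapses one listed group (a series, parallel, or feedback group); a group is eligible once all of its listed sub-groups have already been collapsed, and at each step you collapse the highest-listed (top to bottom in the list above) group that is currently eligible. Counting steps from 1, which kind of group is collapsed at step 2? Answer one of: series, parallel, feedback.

Step 1. close the feedback loop around M1, M2
Step 2. reduce the parallel group M3, M4
Step 3. close the feedback loop around [M1/(1+M1*M2)], (M3+M4)
Step 2 collapses a parallel group.

Therefore the answer is parallel.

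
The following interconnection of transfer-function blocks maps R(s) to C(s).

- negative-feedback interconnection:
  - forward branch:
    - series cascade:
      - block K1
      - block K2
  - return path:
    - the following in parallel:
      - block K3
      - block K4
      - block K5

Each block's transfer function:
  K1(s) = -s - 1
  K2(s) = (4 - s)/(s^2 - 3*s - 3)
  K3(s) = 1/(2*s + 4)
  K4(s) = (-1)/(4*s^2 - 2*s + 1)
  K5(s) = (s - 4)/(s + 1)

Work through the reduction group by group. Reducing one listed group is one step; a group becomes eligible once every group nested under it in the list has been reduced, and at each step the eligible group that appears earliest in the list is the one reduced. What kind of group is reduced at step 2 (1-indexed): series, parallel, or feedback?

(1) cascade K1, K2
(2) combine K3, K4, K5 in parallel
(3) reduce the feedback loop with forward (K1*K2) and return (K3+K4+K5)
Step 2: parallel.

Final answer: parallel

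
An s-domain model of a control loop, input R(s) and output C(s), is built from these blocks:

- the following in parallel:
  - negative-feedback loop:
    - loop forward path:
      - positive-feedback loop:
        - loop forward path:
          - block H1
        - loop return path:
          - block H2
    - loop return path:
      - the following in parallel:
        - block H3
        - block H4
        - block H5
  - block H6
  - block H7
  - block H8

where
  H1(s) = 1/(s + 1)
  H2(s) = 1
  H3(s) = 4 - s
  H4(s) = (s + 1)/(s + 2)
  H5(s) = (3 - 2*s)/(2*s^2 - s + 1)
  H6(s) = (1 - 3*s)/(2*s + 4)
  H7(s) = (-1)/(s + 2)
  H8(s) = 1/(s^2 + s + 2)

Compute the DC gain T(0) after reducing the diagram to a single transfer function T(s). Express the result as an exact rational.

Step 1: feedback reduction of H1, H2, giving 1/s
Step 2: reduce the parallel group H3, H4, H5, giving (-2*s^4 + 7*s^3 + 12*s^2 - 7*s + 15)/(2*s^3 + 3*s^2 - s + 2)
Step 3: feedback reduction of [H1/(1-H1*H2)], (H3+H4+H5), giving (2*s^3 + 3*s^2 - s + 2)/(10*s^3 + 11*s^2 - 5*s + 15)
Step 4: reduce the parallel group [[H1/(1-H1*H2)]/(1+[H1/(1-H1*H2)]*(H3+H4+H5))], H6, H7, H8, giving (-26*s^6 - 55*s^5 - 47*s^4 - 22*s^3 + 15*s^2 - 77*s + 46)/(20*s^6 + 82*s^5 + 136*s^4 + 168*s^3 + 138*s^2 + 80*s + 120)
Step 4 gives the overall T(s). Then T(0) = 46/120 = 23/60.

Final answer: 23/60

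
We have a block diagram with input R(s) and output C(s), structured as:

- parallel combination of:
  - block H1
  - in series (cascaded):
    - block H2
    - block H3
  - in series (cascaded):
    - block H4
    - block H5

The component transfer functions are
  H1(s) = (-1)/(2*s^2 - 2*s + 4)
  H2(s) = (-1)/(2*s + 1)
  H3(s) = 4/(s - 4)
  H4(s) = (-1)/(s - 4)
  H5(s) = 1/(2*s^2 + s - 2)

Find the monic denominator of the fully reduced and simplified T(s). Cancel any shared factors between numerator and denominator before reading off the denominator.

Step 1: combine H2, H3 in series, giving (-4)/(2*s^2 - 7*s - 4)
Step 2: series reduction of H4, H5, giving (-1)/(2*s^3 - 7*s^2 - 6*s + 8)
Step 3: add H1, (H2*H3), (H4*H5) (parallel), giving (-20*s^4 + 16*s^3 + 13*s^2 - 48*s + 20)/(8*s^6 - 32*s^5 + 2*s^4 + 10*s^3 - 80*s^2 + 24*s + 32)
Step 3 gives the fully reduced T(s), with no common factor left to cancel. The denominator's leading coefficient is 8, so divide each of its coefficients by 8 to get the monic form.

Answer: s^6 - 4*s^5 + s^4/4 + 5*s^3/4 - 10*s^2 + 3*s + 4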